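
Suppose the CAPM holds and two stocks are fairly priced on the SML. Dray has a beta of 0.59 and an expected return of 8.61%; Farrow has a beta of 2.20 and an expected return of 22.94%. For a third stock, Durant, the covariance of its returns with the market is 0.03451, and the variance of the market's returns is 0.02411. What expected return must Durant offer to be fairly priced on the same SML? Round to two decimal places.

16.10%

MRP = (22.94% − 8.61%) / (2.20 − 0.59) = 8.9006%
R_f = 8.61% − 0.59 × 8.9006% = 3.3586%
β_Durant = Cov / Var(R_m) = 0.03451 / 0.02411 = 1.4314
E(R_Durant) = R_f + β × MRP = 3.3586% + 1.4314 × 8.9006% = 16.10%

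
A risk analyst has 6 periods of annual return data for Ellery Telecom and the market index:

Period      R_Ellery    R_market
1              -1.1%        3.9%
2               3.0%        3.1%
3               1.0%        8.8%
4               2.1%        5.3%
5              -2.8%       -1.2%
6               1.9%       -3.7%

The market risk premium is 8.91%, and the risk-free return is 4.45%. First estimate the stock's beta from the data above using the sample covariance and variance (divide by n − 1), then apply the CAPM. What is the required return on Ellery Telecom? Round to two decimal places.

5.34%

Mean R_i = (-1.1 + 3.0 + 1.0 + 2.1 − 2.8 + 1.9) / 6 = 0.6833%
Mean R_m = (3.9 + 3.1 + 8.8 + 5.3 − 1.2 − 3.7) / 6 = 2.7000%
Σ(R_i − R̄_i)(R_m − R̄_m) = 10.2000  ⇒  Cov = 10.2000 / 5 = 2.0400
Σ(R_m − R̄_m)² = 101.7400  ⇒  Var(R_m) = 101.7400 / 5 = 20.3480
β = Cov / Var(R_m) = 2.0400 / 20.3480 = 0.1003
E(R) = R_f + β × MRP = 4.45% + 0.1003 × 8.91% = 5.34%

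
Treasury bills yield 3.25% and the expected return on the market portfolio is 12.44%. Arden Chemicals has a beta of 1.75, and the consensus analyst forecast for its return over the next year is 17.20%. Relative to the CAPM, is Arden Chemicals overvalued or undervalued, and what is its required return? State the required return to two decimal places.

MRP = 12.44% − 3.25% = 9.19%
Required return = R_f + β·MRP = 3.25% + 1.75 × 9.19% = 19.33%
Forecast 17.20% < required 19.33% → the stock plots below the SML → overvalued.

Overvalued; required return 19.33%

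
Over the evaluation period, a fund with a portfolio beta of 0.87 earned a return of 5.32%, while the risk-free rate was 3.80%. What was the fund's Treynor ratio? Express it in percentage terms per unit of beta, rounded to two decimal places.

1.75%

Treynor = (R_P − R_f) / β_P = (5.32% − 3.80%) / 0.8700 = 1.52% / 0.8700 = 1.75%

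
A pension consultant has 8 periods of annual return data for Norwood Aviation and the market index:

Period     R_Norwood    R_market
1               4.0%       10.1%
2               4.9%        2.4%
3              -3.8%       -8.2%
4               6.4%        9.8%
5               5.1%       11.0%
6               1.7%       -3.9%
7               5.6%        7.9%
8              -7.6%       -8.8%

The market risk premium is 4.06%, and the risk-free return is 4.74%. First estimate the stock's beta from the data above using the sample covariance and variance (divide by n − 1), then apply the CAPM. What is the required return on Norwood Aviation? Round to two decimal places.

6.91%

Mean R_i = (4.0 + 4.9 − 3.8 + 6.4 + 5.1 + 1.7 + 5.6 − 7.6) / 8 = 2.0375%
Mean R_m = (10.1 + 2.4 − 8.2 + 9.8 + 11.0 − 3.9 + 7.9 − 8.8) / 8 = 2.5375%
Σ(R_i − R̄_i)(R_m − R̄_m) = 265.2688  ⇒  Cov = 265.2688 / 7 = 37.8955
Σ(R_m − R̄_m)² = 495.5988  ⇒  Var(R_m) = 495.5988 / 7 = 70.7998
β = Cov / Var(R_m) = 37.8955 / 70.7998 = 0.5352
E(R) = R_f + β × MRP = 4.74% + 0.5352 × 4.06% = 6.91%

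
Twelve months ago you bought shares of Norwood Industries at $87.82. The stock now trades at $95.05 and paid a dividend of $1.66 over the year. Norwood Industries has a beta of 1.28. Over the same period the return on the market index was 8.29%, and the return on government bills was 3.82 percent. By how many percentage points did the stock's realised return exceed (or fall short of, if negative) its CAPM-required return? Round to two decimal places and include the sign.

+0.58%

Realised HPR = (P1 + D1 − P0) / P0 = (95.05 + 1.66 − 87.82) / 87.82 = 8.89 / 87.82 = 10.1230%
MRP = 8.29% − 3.82% = 4.47%
CAPM required = R_f + β·MRP = 3.82% + 1.28 × 4.47% = 9.5416%
α = realised − required = 10.1230% − 9.5416% = +0.58%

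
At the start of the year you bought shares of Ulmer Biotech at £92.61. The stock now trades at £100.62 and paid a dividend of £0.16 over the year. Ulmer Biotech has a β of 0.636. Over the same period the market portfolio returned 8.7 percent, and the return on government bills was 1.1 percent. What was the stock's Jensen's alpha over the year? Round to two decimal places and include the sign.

+2.89%

Realised HPR = (P1 + D1 − P0) / P0 = (100.62 + 0.16 − 92.61) / 92.61 = 8.17 / 92.61 = 8.8219%
MRP = 8.7% − 1.1% = 7.60%
CAPM required = R_f + β·MRP = 1.1% + 0.636 × 7.6% = 5.9336%
α = realised − required = 8.8219% − 5.9336% = +2.89%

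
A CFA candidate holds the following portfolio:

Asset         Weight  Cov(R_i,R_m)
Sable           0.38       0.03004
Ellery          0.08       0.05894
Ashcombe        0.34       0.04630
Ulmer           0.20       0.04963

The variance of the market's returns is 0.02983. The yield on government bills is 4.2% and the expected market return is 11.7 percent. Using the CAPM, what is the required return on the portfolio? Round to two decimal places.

β_Sable = 0.03004 / 0.02983 = 1.0070
β_Ellery = 0.05894 / 0.02983 = 1.9759
β_Ashcombe = 0.04630 / 0.02983 = 1.5521
β_Ulmer = 0.04963 / 0.02983 = 1.6638
β_P = Σ w_i β_i = 0.38×1.0070 + 0.08×1.9759 + 0.34×1.5521 + 0.20×1.6638 = 1.4012
MRP = 11.7% − 4.2% = 7.50%
E(R_P) = R_f + β_P × MRP = 4.2% + 1.4012 × 7.5% = 14.71%

14.71%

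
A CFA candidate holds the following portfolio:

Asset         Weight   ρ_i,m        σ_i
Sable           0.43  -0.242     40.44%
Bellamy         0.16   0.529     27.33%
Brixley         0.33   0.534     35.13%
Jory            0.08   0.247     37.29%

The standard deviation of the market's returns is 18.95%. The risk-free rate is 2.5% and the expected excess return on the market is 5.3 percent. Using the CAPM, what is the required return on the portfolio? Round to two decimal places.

3.91%

β_Sable = -0.242 × 40.44% / 18.95% = -0.5164
β_Bellamy = 0.529 × 27.33% / 18.95% = 0.7629
β_Brixley = 0.534 × 35.13% / 18.95% = 0.9899
β_Jory = 0.247 × 37.29% / 18.95% = 0.4860
β_P = Σ w_i β_i = 0.43×-0.5164 + 0.16×0.7629 + 0.33×0.9899 + 0.08×0.4860 = 0.2656
E(R_P) = R_f + β_P × MRP = 2.5% + 0.2656 × 5.3% = 3.91%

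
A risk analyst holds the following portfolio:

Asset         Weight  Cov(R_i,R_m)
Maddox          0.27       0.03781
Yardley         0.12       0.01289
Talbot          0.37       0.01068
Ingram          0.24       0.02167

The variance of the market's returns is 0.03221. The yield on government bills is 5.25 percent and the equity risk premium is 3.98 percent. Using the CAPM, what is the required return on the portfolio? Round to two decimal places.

7.83%

β_Maddox = 0.03781 / 0.03221 = 1.1739
β_Yardley = 0.01289 / 0.03221 = 0.4002
β_Talbot = 0.01068 / 0.03221 = 0.3316
β_Ingram = 0.02167 / 0.03221 = 0.6728
β_P = Σ w_i β_i = 0.27×1.1739 + 0.12×0.4002 + 0.37×0.3316 + 0.24×0.6728 = 0.6491
E(R_P) = R_f + β_P × MRP = 5.25% + 0.6491 × 3.98% = 7.83%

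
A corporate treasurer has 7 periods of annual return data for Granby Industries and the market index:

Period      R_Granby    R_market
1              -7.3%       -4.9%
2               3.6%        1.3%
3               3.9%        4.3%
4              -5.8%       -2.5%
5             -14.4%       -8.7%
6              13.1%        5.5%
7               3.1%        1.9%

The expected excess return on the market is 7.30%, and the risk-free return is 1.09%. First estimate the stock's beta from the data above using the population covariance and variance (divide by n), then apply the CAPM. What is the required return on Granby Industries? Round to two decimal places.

Mean R_i = (-7.3 + 3.6 + 3.9 − 5.8 − 14.4 + 13.1 + 3.1) / 7 = -0.5429%
Mean R_m = (-4.9 + 1.3 + 4.3 − 2.5 − 8.7 + 5.5 + 1.9) / 7 = -0.4429%
Σ(R_i − R̄_i)(R_m − R̄_m) = 273.2571  ⇒  Cov = 273.2571 / 7 = 39.0367
Σ(R_m − R̄_m)² = 158.6171  ⇒  Var(R_m) = 158.6171 / 7 = 22.6596
β = Cov / Var(R_m) = 39.0367 / 22.6596 = 1.7227
E(R) = R_f + β × MRP = 1.09% + 1.7227 × 7.30% = 13.67%

13.67%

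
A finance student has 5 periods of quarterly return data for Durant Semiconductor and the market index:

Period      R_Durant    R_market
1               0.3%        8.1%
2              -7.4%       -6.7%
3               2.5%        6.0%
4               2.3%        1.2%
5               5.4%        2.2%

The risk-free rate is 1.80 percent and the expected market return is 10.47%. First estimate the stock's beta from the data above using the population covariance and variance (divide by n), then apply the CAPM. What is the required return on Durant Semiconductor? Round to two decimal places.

6.82%

Mean R_i = (0.3 − 7.4 + 2.5 + 2.3 + 5.4) / 5 = 0.6200%
Mean R_m = (8.1 − 6.7 + 6.0 + 1.2 + 2.2) / 5 = 2.1600%
Σ(R_i − R̄_i)(R_m − R̄_m) = 74.9540  ⇒  Cov = 74.9540 / 5 = 14.9908
Σ(R_m − R̄_m)² = 129.4520  ⇒  Var(R_m) = 129.4520 / 5 = 25.8904
β = Cov / Var(R_m) = 14.9908 / 25.8904 = 0.5790
MRP = 10.47% − 1.80% = 8.67%
E(R) = R_f + β × MRP = 1.80% + 0.5790 × 8.67% = 6.82%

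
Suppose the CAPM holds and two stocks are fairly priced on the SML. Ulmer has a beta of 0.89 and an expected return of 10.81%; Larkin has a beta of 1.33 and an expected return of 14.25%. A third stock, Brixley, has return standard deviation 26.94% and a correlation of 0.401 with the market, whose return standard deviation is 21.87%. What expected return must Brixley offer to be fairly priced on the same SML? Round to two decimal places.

MRP = (14.25% − 10.81%) / (1.33 − 0.89) = 7.8182%
R_f = 10.81% − 0.89 × 7.8182% = 3.8518%
β_Brixley = ρ·σ_i/σ_m = 0.401 × 26.94 / 21.87 = 0.4940
E(R_Brixley) = R_f + β × MRP = 3.8518% + 0.4940 × 7.8182% = 7.71%

7.71%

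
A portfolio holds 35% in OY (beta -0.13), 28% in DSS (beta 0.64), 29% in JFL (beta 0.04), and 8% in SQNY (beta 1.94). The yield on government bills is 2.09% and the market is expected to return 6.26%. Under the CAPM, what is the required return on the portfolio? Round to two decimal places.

β_P = Σ w_i β_i = 0.35×-0.13 + 0.28×0.64 + 0.29×0.04 + 0.08×1.94 = 0.3005
MRP = 6.26% − 2.09% = 4.17%
E(R_P) = R_f + β_P × MRP = 2.09% + 0.3005 × 4.17% = 3.34%

3.34%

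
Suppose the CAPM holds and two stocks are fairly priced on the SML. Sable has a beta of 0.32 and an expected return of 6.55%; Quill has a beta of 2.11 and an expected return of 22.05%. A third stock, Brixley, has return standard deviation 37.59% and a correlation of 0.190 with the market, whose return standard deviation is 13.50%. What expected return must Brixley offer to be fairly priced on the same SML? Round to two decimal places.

8.36%

MRP = (22.05% − 6.55%) / (2.11 − 0.32) = 8.6592%
R_f = 6.55% − 0.32 × 8.6592% = 3.7791%
β_Brixley = ρ·σ_i/σ_m = 0.190 × 37.59 / 13.50 = 0.5290
E(R_Brixley) = R_f + β × MRP = 3.7791% + 0.5290 × 8.6592% = 8.36%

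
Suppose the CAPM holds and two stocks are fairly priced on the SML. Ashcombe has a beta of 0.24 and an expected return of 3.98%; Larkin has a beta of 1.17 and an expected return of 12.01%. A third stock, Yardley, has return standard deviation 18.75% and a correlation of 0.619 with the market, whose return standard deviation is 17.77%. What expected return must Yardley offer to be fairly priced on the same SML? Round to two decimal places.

7.55%

MRP = (12.01% − 3.98%) / (1.17 − 0.24) = 8.6344%
R_f = 3.98% − 0.24 × 8.6344% = 1.9077%
β_Yardley = ρ·σ_i/σ_m = 0.619 × 18.75 / 17.77 = 0.6531
E(R_Yardley) = R_f + β × MRP = 1.9077% + 0.6531 × 8.6344% = 7.55%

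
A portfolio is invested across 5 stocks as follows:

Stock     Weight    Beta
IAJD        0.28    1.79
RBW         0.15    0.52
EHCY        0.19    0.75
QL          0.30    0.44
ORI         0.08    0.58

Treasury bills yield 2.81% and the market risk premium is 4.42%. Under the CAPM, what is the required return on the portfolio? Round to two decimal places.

β_P = Σ w_i β_i = 0.28×1.79 + 0.15×0.52 + 0.19×0.75 + 0.30×0.44 + 0.08×0.58 = 0.9001
E(R_P) = R_f + β_P × MRP = 2.81% + 0.9001 × 4.42% = 6.79%

6.79%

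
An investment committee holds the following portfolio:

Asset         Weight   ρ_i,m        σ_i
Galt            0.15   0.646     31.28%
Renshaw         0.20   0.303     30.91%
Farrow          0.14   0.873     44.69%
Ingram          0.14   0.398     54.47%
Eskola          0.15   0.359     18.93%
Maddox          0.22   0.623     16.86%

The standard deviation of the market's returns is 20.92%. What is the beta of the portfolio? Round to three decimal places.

β_Galt = 0.646 × 31.28% / 20.92% = 0.9659
β_Renshaw = 0.303 × 30.91% / 20.92% = 0.4477
β_Farrow = 0.873 × 44.69% / 20.92% = 1.8649
β_Ingram = 0.398 × 54.47% / 20.92% = 1.0363
β_Eskola = 0.359 × 18.93% / 20.92% = 0.3249
β_Maddox = 0.623 × 16.86% / 20.92% = 0.5021
β_P = Σ w_i β_i = 0.15×0.9659 + 0.20×0.4477 + 0.14×1.8649 + 0.14×1.0363 + 0.15×0.3249 + 0.22×0.5021 = 0.7998

0.800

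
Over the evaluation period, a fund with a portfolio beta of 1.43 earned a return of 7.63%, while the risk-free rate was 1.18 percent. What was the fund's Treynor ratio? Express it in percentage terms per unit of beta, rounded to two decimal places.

4.51%

Treynor = (R_P − R_f) / β_P = (7.63% − 1.18%) / 1.4300 = 6.45% / 1.4300 = 4.51%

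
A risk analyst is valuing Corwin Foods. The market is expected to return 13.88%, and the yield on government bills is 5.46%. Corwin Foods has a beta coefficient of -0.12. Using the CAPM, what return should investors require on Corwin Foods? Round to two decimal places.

Market risk premium = E(R_m) − R_f = 13.88% − 5.46% = 8.42%
E(R) = R_f + β × MRP = 5.46% + -0.12 × 8.42% = 4.45%

4.45%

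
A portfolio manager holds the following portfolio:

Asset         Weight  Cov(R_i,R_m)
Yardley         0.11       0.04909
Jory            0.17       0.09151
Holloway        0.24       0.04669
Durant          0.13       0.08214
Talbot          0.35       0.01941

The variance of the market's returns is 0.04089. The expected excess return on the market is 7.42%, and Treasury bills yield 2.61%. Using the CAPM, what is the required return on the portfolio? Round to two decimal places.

11.62%

β_Yardley = 0.04909 / 0.04089 = 1.2005
β_Jory = 0.09151 / 0.04089 = 2.2380
β_Holloway = 0.04669 / 0.04089 = 1.1418
β_Durant = 0.08214 / 0.04089 = 2.0088
β_Talbot = 0.01941 / 0.04089 = 0.4747
β_P = Σ w_i β_i = 0.11×1.2005 + 0.17×2.2380 + 0.24×1.1418 + 0.13×2.0088 + 0.35×0.4747 = 1.2138
E(R_P) = R_f + β_P × MRP = 2.61% + 1.2138 × 7.42% = 11.62%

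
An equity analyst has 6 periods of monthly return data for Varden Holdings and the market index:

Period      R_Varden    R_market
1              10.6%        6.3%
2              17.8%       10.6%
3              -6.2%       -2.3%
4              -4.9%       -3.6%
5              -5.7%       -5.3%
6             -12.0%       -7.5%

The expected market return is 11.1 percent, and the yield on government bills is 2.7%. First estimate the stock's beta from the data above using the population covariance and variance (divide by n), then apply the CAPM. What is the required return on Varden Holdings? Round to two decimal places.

Mean R_i = (10.6 + 17.8 − 6.2 − 4.9 − 5.7 − 12.0) / 6 = -0.0667%
Mean R_m = (6.3 + 10.6 − 2.3 − 3.6 − 5.3 − 7.5) / 6 = -0.3000%
Σ(R_i − R̄_i)(R_m − R̄_m) = 407.4500  ⇒  Cov = 407.4500 / 6 = 67.9083
Σ(R_m − R̄_m)² = 254.1000  ⇒  Var(R_m) = 254.1000 / 6 = 42.3500
β = Cov / Var(R_m) = 67.9083 / 42.3500 = 1.6035
MRP = 11.1% − 2.7% = 8.40%
E(R) = R_f + β × MRP = 2.7% + 1.6035 × 8.4% = 16.17%

16.17%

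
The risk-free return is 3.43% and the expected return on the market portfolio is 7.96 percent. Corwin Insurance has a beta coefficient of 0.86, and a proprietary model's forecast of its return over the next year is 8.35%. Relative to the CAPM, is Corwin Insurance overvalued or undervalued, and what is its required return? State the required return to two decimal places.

Undervalued; required return 7.33%

MRP = 7.96% − 3.43% = 4.53%
Required return = R_f + β·MRP = 3.43% + 0.86 × 4.53% = 7.33%
Forecast 8.35% > required 7.33% → the stock plots above the SML → undervalued.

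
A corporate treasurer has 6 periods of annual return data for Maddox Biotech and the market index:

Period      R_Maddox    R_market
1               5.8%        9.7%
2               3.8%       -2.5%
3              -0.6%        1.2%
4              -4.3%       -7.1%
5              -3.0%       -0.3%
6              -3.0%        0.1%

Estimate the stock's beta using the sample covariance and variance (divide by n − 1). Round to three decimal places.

Mean R_i = (5.8 + 3.8 − 0.6 − 4.3 − 3.0 − 3.0) / 6 = -0.2167%
Mean R_m = (9.7 − 2.5 + 1.2 − 7.1 − 0.3 + 0.1) / 6 = 0.1833%
Σ(R_i − R̄_i)(R_m − R̄_m) = 77.4083  ⇒  Cov = 77.4083 / 5 = 15.4817
Σ(R_m − R̄_m)² = 152.0883  ⇒  Var(R_m) = 152.0883 / 5 = 30.4177
β = Cov / Var(R_m) = 15.4817 / 30.4177 = 0.5090

0.509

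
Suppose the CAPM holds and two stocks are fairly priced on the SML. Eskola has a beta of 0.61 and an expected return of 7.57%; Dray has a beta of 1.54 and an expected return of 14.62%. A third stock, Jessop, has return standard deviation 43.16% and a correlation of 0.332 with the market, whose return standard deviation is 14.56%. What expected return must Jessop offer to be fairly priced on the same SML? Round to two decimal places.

10.41%

MRP = (14.62% − 7.57%) / (1.54 − 0.61) = 7.5806%
R_f = 7.57% − 0.61 × 7.5806% = 2.9458%
β_Jessop = ρ·σ_i/σ_m = 0.332 × 43.16 / 14.56 = 0.9841
E(R_Jessop) = R_f + β × MRP = 2.9458% + 0.9841 × 7.5806% = 10.41%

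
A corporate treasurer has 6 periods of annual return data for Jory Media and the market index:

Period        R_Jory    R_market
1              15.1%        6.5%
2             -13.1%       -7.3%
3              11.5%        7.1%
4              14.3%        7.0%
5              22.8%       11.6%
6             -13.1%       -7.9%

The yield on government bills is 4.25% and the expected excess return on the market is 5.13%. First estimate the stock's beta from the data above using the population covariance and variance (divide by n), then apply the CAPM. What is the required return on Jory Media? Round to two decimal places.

13.76%

Mean R_i = (15.1 − 13.1 + 11.5 + 14.3 + 22.8 − 13.1) / 6 = 6.2500%
Mean R_m = (6.5 − 7.3 + 7.1 + 7.0 + 11.6 − 7.9) / 6 = 2.8333%
Σ(R_i − R̄_i)(R_m − R̄_m) = 637.2500  ⇒  Cov = 637.2500 / 6 = 106.2083
Σ(R_m − R̄_m)² = 343.7533  ⇒  Var(R_m) = 343.7533 / 6 = 57.2922
β = Cov / Var(R_m) = 106.2083 / 57.2922 = 1.8538
E(R) = R_f + β × MRP = 4.25% + 1.8538 × 5.13% = 13.76%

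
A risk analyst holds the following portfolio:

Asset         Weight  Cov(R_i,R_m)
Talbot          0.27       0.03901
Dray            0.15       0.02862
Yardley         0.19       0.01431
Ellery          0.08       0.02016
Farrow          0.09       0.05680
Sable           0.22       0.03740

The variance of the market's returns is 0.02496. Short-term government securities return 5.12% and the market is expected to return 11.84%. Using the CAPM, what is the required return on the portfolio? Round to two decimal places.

13.87%

β_Talbot = 0.03901 / 0.02496 = 1.5629
β_Dray = 0.02862 / 0.02496 = 1.1466
β_Yardley = 0.01431 / 0.02496 = 0.5733
β_Ellery = 0.02016 / 0.02496 = 0.8077
β_Farrow = 0.05680 / 0.02496 = 2.2756
β_Sable = 0.03740 / 0.02496 = 1.4984
β_P = Σ w_i β_i = 0.27×1.5629 + 0.15×1.1466 + 0.19×0.5733 + 0.08×0.8077 + 0.09×2.2756 + 0.22×1.4984 = 1.3020
MRP = 11.84% − 5.12% = 6.72%
E(R_P) = R_f + β_P × MRP = 5.12% + 1.3020 × 6.72% = 13.87%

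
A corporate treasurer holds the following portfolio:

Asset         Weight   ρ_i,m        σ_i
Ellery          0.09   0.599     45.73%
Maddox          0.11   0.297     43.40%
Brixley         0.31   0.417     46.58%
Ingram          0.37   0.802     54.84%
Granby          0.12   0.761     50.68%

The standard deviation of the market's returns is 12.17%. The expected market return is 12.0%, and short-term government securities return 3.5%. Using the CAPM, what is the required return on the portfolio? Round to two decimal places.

25.02%

β_Ellery = 0.599 × 45.73% / 12.17% = 2.2508
β_Maddox = 0.297 × 43.40% / 12.17% = 1.0591
β_Brixley = 0.417 × 46.58% / 12.17% = 1.5960
β_Ingram = 0.802 × 54.84% / 12.17% = 3.6139
β_Granby = 0.761 × 50.68% / 12.17% = 3.1691
β_P = Σ w_i β_i = 0.09×2.2508 + 0.11×1.0591 + 0.31×1.5960 + 0.37×3.6139 + 0.12×3.1691 = 2.5313
MRP = 12.0% − 3.5% = 8.50%
E(R_P) = R_f + β_P × MRP = 3.5% + 2.5313 × 8.5% = 25.02%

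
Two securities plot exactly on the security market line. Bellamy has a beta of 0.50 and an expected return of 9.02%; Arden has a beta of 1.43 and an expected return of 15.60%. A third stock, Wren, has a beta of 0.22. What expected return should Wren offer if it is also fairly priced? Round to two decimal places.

7.04%

MRP (SML slope) = (15.60% − 9.02%) / (1.43 − 0.50) = 6.58% / 0.93 = 7.0753%
R_f (intercept) = 9.02% − 0.50 × 7.0753% = 5.4824%
E(R_Wren) = R_f + β × MRP = 5.4824% + 0.22 × 7.0753% = 7.04%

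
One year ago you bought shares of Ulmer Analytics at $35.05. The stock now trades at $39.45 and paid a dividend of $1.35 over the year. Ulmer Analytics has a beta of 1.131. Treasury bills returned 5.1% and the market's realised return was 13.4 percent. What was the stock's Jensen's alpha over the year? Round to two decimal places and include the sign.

+1.92%

Realised HPR = (P1 + D1 − P0) / P0 = (39.45 + 1.35 − 35.05) / 35.05 = 5.75 / 35.05 = 16.4051%
MRP = 13.4% − 5.1% = 8.30%
CAPM required = R_f + β·MRP = 5.1% + 1.131 × 8.3% = 14.4873%
α = realised − required = 16.4051% − 14.4873% = +1.92%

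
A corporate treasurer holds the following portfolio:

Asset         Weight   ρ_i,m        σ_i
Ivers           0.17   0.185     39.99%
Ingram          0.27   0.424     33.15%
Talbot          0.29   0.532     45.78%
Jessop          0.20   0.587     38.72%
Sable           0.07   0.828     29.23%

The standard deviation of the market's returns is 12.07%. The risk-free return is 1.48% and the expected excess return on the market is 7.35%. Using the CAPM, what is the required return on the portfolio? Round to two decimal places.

12.66%

β_Ivers = 0.185 × 39.99% / 12.07% = 0.6129
β_Ingram = 0.424 × 33.15% / 12.07% = 1.1645
β_Talbot = 0.532 × 45.78% / 12.07% = 2.0178
β_Jessop = 0.587 × 38.72% / 12.07% = 1.8831
β_Sable = 0.828 × 29.23% / 12.07% = 2.0052
β_P = Σ w_i β_i = 0.17×0.6129 + 0.27×1.1645 + 0.29×2.0178 + 0.20×1.8831 + 0.07×2.0052 = 1.5208
E(R_P) = R_f + β_P × MRP = 1.48% + 1.5208 × 7.35% = 12.66%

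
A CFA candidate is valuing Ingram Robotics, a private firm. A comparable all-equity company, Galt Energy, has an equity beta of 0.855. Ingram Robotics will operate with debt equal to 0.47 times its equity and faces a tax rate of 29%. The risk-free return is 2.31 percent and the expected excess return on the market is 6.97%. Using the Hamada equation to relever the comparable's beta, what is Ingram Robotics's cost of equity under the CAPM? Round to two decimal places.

10.26%

β_L = β_U × [1 + (1 − t)(D/E)] = 0.855 × [1 + (1 − 0.29) × 0.47]
    = 0.855 × [1 + 0.71 × 0.47] = 0.855 × 1.3337 = 1.1403
E(R) = R_f + β_L × MRP = 2.31% + 1.1403 × 6.97% = 10.26%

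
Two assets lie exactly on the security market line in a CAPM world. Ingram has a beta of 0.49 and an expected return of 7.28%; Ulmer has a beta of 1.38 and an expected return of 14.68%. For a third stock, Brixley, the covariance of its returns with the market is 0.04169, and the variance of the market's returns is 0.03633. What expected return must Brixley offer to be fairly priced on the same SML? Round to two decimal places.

12.75%

MRP = (14.68% − 7.28%) / (1.38 − 0.49) = 8.3146%
R_f = 7.28% − 0.49 × 8.3146% = 3.2058%
β_Brixley = Cov / Var(R_m) = 0.04169 / 0.03633 = 1.1475
E(R_Brixley) = R_f + β × MRP = 3.2058% + 1.1475 × 8.3146% = 12.75%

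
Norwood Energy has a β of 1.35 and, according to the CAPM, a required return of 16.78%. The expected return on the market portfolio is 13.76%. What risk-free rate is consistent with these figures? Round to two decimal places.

5.13%

E(R) = R_f + β(E(R_m) − R_f) = R_f(1 − β) + β·E(R_m)
16.78% = R_f × (1 − 1.35) + 1.35 × 13.76%
16.78% = R_f × -0.35 + 18.5760%
R_f = (16.78% − 18.5760%) / -0.35 = 5.13%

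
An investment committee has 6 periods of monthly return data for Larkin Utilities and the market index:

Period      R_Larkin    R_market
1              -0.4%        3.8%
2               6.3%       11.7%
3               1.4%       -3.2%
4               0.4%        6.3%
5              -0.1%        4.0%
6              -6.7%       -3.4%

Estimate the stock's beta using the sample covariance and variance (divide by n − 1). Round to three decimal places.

Mean R_i = (-0.4 + 6.3 + 1.4 + 0.4 − 0.1 − 6.7) / 6 = 0.1500%
Mean R_m = (3.8 + 11.7 − 3.2 + 6.3 + 4.0 − 3.4) / 6 = 3.2000%
Σ(R_i − R̄_i)(R_m − R̄_m) = 89.7300  ⇒  Cov = 89.7300 / 5 = 17.9460
Σ(R_m − R̄_m)² = 167.3800  ⇒  Var(R_m) = 167.3800 / 5 = 33.4760
β = Cov / Var(R_m) = 17.9460 / 33.4760 = 0.5361

0.536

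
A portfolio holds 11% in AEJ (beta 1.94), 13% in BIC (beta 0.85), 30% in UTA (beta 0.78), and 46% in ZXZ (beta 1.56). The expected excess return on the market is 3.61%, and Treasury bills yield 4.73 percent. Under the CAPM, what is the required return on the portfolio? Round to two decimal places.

9.33%

β_P = Σ w_i β_i = 0.11×1.94 + 0.13×0.85 + 0.30×0.78 + 0.46×1.56 = 1.2755
E(R_P) = R_f + β_P × MRP = 4.73% + 1.2755 × 3.61% = 9.33%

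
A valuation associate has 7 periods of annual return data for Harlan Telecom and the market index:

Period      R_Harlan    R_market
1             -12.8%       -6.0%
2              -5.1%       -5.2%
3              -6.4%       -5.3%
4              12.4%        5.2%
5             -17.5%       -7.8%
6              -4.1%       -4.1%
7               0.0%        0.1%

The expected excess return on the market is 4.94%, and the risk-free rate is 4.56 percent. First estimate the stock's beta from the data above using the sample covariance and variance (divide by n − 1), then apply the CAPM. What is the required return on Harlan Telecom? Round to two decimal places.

14.66%

Mean R_i = (-12.8 − 5.1 − 6.4 + 12.4 − 17.5 − 4.1 + 0.0) / 7 = -4.7857%
Mean R_m = (-6.0 − 5.2 − 5.3 + 5.2 − 7.8 − 4.1 + 0.1) / 7 = -3.3000%
Σ(R_i − R̄_i)(R_m − R̄_m) = 244.4800  ⇒  Cov = 244.4800 / 6 = 40.7467
Σ(R_m − R̄_m)² = 119.6000  ⇒  Var(R_m) = 119.6000 / 6 = 19.9333
β = Cov / Var(R_m) = 40.7467 / 19.9333 = 2.0442
E(R) = R_f + β × MRP = 4.56% + 2.0442 × 4.94% = 14.66%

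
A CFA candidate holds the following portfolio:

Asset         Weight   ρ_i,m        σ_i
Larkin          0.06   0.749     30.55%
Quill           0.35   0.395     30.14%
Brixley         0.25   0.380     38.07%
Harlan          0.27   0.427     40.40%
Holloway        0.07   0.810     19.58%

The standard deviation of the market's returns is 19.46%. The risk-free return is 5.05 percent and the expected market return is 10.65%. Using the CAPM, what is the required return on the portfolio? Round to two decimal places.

β_Larkin = 0.749 × 30.55% / 19.46% = 1.1758
β_Quill = 0.395 × 30.14% / 19.46% = 0.6118
β_Brixley = 0.380 × 38.07% / 19.46% = 0.7434
β_Harlan = 0.427 × 40.40% / 19.46% = 0.8865
β_Holloway = 0.810 × 19.58% / 19.46% = 0.8150
β_P = Σ w_i β_i = 0.06×1.1758 + 0.35×0.6118 + 0.25×0.7434 + 0.27×0.8865 + 0.07×0.8150 = 0.7669
MRP = 10.65% − 5.05% = 5.60%
E(R_P) = R_f + β_P × MRP = 5.05% + 0.7669 × 5.60% = 9.34%

9.34%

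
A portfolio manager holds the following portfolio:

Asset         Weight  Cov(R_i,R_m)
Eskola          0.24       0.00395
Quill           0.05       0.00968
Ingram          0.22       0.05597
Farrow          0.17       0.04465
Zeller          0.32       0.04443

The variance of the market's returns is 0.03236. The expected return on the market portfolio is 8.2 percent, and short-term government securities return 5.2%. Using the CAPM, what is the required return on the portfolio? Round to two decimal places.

8.50%

β_Eskola = 0.00395 / 0.03236 = 0.1221
β_Quill = 0.00968 / 0.03236 = 0.2991
β_Ingram = 0.05597 / 0.03236 = 1.7296
β_Farrow = 0.04465 / 0.03236 = 1.3798
β_Zeller = 0.04443 / 0.03236 = 1.3730
β_P = Σ w_i β_i = 0.24×0.1221 + 0.05×0.2991 + 0.22×1.7296 + 0.17×1.3798 + 0.32×1.3730 = 1.0987
MRP = 8.2% − 5.2% = 3.00%
E(R_P) = R_f + β_P × MRP = 5.2% + 1.0987 × 3.0% = 8.50%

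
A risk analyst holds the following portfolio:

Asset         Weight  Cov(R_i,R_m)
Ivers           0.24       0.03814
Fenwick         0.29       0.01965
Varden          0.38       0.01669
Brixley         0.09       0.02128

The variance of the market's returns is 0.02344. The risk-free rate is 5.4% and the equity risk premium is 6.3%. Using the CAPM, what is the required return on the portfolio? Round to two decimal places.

β_Ivers = 0.03814 / 0.02344 = 1.6271
β_Fenwick = 0.01965 / 0.02344 = 0.8383
β_Varden = 0.01669 / 0.02344 = 0.7120
β_Brixley = 0.02128 / 0.02344 = 0.9078
β_P = Σ w_i β_i = 0.24×1.6271 + 0.29×0.8383 + 0.38×0.7120 + 0.09×0.9078 = 0.9859
E(R_P) = R_f + β_P × MRP = 5.4% + 0.9859 × 6.3% = 11.61%

11.61%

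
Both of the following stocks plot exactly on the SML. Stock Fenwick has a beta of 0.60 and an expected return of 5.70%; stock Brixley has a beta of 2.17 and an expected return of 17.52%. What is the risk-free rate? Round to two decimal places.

1.18%

Both satisfy E(R) = R_f + β·MRP, so the slope of the SML is
MRP = (17.52% − 5.70%) / (2.17 − 0.60) = 11.82% / 1.57 = 7.5287%
R_f = E(R_Fenwick) − β_Fenwick·MRP = 5.70% − 0.60 × 7.5287% = 1.1828%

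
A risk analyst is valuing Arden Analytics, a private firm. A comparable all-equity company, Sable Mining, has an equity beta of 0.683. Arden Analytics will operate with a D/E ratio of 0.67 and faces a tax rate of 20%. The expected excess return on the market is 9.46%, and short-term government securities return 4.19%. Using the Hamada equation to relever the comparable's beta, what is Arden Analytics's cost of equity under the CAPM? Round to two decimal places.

β_L = β_U × [1 + (1 − t)(D/E)] = 0.683 × [1 + (1 − 0.20) × 0.67]
    = 0.683 × [1 + 0.80 × 0.67] = 0.683 × 1.5360 = 1.0491
E(R) = R_f + β_L × MRP = 4.19% + 1.0491 × 9.46% = 14.11%

14.11%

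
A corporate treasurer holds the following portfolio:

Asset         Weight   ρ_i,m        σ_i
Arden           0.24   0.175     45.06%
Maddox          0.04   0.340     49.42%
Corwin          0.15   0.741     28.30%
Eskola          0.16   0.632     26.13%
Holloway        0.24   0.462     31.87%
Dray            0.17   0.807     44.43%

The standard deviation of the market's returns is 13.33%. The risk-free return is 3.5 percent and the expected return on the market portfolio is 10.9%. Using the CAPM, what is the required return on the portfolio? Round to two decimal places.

13.48%

β_Arden = 0.175 × 45.06% / 13.33% = 0.5916
β_Maddox = 0.340 × 49.42% / 13.33% = 1.2605
β_Corwin = 0.741 × 28.30% / 13.33% = 1.5732
β_Eskola = 0.632 × 26.13% / 13.33% = 1.2389
β_Holloway = 0.462 × 31.87% / 13.33% = 1.1046
β_Dray = 0.807 × 44.43% / 13.33% = 2.6898
β_P = Σ w_i β_i = 0.24×0.5916 + 0.04×1.2605 + 0.15×1.5732 + 0.16×1.2389 + 0.24×1.1046 + 0.17×2.6898 = 1.3490
MRP = 10.9% − 3.5% = 7.40%
E(R_P) = R_f + β_P × MRP = 3.5% + 1.3490 × 7.4% = 13.48%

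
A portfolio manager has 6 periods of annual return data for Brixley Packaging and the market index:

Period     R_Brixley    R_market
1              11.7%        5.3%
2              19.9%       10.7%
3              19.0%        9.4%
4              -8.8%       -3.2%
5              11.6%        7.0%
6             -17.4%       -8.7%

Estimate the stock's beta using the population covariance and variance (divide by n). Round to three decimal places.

1.999

Mean R_i = (11.7 + 19.9 + 19.0 − 8.8 + 11.6 − 17.4) / 6 = 6.0000%
Mean R_m = (5.3 + 10.7 + 9.4 − 3.2 + 7.0 − 8.7) / 6 = 3.4167%
Σ(R_i − R̄_i)(R_m − R̄_m) = 591.2800  ⇒  Cov = 591.2800 / 6 = 98.5467
Σ(R_m − R̄_m)² = 295.8283  ⇒  Var(R_m) = 295.8283 / 6 = 49.3047
β = Cov / Var(R_m) = 98.5467 / 49.3047 = 1.9987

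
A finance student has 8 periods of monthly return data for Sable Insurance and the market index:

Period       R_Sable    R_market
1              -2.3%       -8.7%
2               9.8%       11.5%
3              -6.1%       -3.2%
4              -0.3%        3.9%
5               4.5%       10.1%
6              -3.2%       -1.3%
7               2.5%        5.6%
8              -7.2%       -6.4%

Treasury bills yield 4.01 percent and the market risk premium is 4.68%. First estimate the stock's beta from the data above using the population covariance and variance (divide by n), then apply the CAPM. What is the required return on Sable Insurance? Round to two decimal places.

7.16%

Mean R_i = (-2.3 + 9.8 − 6.1 − 0.3 + 4.5 − 3.2 + 2.5 − 7.2) / 8 = -0.2875%
Mean R_m = (-8.7 + 11.5 − 3.2 + 3.9 + 10.1 − 1.3 + 5.6 − 6.4) / 8 = 1.4375%
Σ(R_i − R̄_i)(R_m − R̄_m) = 264.0563  ⇒  Cov = 264.0563 / 8 = 33.0070
Σ(R_m − R̄_m)² = 392.8788  ⇒  Var(R_m) = 392.8788 / 8 = 49.1099
β = Cov / Var(R_m) = 33.0070 / 49.1099 = 0.6721
E(R) = R_f + β × MRP = 4.01% + 0.6721 × 4.68% = 7.16%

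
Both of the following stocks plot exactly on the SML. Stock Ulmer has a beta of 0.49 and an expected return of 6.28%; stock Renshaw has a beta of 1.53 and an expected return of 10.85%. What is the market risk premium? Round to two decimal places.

4.39%

Both satisfy E(R) = R_f + β·MRP, so the slope of the SML is
MRP = (10.85% − 6.28%) / (1.53 − 0.49) = 4.57% / 1.04 = 4.3942%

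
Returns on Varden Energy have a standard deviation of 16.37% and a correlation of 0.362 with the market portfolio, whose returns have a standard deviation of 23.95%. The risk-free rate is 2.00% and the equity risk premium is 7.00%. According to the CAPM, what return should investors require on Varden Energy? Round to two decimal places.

3.73%

β = ρ × σ_i / σ_m = 0.362 × 16.37% / 23.95% = 0.2474
E(R) = 2.00% + 0.2474 × 7.00% = 3.73%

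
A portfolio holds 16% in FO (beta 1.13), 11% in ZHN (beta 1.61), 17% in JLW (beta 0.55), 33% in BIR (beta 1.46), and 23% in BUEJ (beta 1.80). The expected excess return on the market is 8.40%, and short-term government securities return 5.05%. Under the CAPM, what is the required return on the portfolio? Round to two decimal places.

16.37%

β_P = Σ w_i β_i = 0.16×1.13 + 0.11×1.61 + 0.17×0.55 + 0.33×1.46 + 0.23×1.80 = 1.3472
E(R_P) = R_f + β_P × MRP = 5.05% + 1.3472 × 8.40% = 16.37%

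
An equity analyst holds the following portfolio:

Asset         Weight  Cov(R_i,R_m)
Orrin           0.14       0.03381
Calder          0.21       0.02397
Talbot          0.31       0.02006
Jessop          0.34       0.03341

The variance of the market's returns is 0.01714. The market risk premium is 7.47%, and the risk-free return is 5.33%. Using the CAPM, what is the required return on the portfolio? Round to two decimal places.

17.25%

β_Orrin = 0.03381 / 0.01714 = 1.9726
β_Calder = 0.02397 / 0.01714 = 1.3985
β_Talbot = 0.02006 / 0.01714 = 1.1704
β_Jessop = 0.03341 / 0.01714 = 1.9492
β_P = Σ w_i β_i = 0.14×1.9726 + 0.21×1.3985 + 0.31×1.1704 + 0.34×1.9492 = 1.5954
E(R_P) = R_f + β_P × MRP = 5.33% + 1.5954 × 7.47% = 17.25%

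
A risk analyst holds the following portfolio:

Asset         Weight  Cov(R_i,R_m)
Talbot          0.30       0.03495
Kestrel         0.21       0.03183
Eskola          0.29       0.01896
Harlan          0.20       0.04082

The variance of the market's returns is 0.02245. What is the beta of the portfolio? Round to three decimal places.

β_Talbot = 0.03495 / 0.02245 = 1.5568
β_Kestrel = 0.03183 / 0.02245 = 1.4178
β_Eskola = 0.01896 / 0.02245 = 0.8445
β_Harlan = 0.04082 / 0.02245 = 1.8183
β_P = Σ w_i β_i = 0.30×1.5568 + 0.21×1.4178 + 0.29×0.8445 + 0.20×1.8183 = 1.3733

1.373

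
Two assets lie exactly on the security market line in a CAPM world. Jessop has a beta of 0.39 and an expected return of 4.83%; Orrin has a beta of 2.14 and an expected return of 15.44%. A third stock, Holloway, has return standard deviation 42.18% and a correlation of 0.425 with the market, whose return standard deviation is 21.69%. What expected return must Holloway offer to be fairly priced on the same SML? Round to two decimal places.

7.48%

MRP = (15.44% − 4.83%) / (2.14 − 0.39) = 6.0629%
R_f = 4.83% − 0.39 × 6.0629% = 2.4655%
β_Holloway = ρ·σ_i/σ_m = 0.425 × 42.18 / 21.69 = 0.8265
E(R_Holloway) = R_f + β × MRP = 2.4655% + 0.8265 × 6.0629% = 7.48%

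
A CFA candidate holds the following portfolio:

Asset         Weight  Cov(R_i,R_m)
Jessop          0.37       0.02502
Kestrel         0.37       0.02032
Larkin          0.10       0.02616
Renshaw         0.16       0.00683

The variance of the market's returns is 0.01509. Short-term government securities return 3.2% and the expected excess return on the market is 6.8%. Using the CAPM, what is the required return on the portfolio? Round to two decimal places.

12.43%

β_Jessop = 0.02502 / 0.01509 = 1.6581
β_Kestrel = 0.02032 / 0.01509 = 1.3466
β_Larkin = 0.02616 / 0.01509 = 1.7336
β_Renshaw = 0.00683 / 0.01509 = 0.4526
β_P = Σ w_i β_i = 0.37×1.6581 + 0.37×1.3466 + 0.10×1.7336 + 0.16×0.4526 = 1.3575
E(R_P) = R_f + β_P × MRP = 3.2% + 1.3575 × 6.8% = 12.43%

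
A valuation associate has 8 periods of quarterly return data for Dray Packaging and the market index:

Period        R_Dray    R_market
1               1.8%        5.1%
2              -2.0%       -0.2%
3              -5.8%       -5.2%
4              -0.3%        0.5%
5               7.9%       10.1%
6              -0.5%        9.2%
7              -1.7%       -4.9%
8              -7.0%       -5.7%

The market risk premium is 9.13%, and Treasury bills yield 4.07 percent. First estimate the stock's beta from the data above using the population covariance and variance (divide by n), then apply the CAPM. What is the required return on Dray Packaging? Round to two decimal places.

Mean R_i = (1.8 − 2.0 − 5.8 − 0.3 + 7.9 − 0.5 − 1.7 − 7.0) / 8 = -0.9500%
Mean R_m = (5.1 − 0.2 − 5.2 + 0.5 + 10.1 + 9.2 − 4.9 − 5.7) / 8 = 1.1125%
Σ(R_i − R̄_i)(R_m − R̄_m) = 171.4650  ⇒  Cov = 171.4650 / 8 = 21.4331
Σ(R_m − R̄_m)² = 286.5888  ⇒  Var(R_m) = 286.5888 / 8 = 35.8236
β = Cov / Var(R_m) = 21.4331 / 35.8236 = 0.5983
E(R) = R_f + β × MRP = 4.07% + 0.5983 × 9.13% = 9.53%

9.53%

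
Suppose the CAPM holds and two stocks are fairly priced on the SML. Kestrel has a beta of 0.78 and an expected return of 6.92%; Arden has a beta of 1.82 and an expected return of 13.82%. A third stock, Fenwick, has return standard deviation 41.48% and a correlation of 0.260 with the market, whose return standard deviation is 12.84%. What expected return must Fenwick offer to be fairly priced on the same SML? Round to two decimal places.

MRP = (13.82% − 6.92%) / (1.82 − 0.78) = 6.6346%
R_f = 6.92% − 0.78 × 6.6346% = 1.7450%
β_Fenwick = ρ·σ_i/σ_m = 0.260 × 41.48 / 12.84 = 0.8399
E(R_Fenwick) = R_f + β × MRP = 1.7450% + 0.8399 × 6.6346% = 7.32%

7.32%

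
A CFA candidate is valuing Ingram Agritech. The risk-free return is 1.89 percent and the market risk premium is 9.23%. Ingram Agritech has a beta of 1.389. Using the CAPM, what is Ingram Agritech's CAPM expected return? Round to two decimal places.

14.71%

E(R) = R_f + β × MRP = 1.89% + 1.389 × 9.23% = 14.71%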